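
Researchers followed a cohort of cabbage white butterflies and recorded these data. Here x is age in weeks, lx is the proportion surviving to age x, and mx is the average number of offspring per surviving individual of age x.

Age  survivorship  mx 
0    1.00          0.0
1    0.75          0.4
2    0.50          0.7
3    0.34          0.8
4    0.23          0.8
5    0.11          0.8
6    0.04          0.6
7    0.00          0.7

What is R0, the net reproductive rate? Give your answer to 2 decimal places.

lx·mx by age: 0, 0.3, 0.35, 0.272, 0.184, 0.088, 0.024, 0
R0 = Σ lx·mx = 1.218 → 1.22

1.22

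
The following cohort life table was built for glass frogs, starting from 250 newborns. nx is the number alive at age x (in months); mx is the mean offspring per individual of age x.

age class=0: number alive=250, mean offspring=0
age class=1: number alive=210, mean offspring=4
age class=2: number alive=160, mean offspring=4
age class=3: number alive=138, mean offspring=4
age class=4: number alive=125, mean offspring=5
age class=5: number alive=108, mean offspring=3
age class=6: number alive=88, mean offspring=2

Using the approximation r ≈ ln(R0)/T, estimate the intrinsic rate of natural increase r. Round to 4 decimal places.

0.8943

lx = nx/n0 = nx/250: 1, 0.84, 0.64, 0.552, 0.5, 0.432, 0.352
R0 = Σ lx·mx = 0 + 3.36 + 2.56 + 2.208 + 2.5 + 1.296 + 0.704 = 12.628
Σ x·lx·mx = 35.808; T = 35.808/12.628 = 2.8356…
r ≈ ln(R0)/T = ln(12.628)/2.8356… = 0.894313… → 0.8943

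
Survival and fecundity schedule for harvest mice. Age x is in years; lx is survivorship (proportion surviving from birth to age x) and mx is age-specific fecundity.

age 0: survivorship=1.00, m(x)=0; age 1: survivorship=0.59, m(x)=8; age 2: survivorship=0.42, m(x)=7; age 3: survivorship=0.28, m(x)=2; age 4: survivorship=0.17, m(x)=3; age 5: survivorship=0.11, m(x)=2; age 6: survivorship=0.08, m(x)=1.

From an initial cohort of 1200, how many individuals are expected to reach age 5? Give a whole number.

Expected survivors = N0 · l_5 = 1200 × 0.11 = 132 → 132

132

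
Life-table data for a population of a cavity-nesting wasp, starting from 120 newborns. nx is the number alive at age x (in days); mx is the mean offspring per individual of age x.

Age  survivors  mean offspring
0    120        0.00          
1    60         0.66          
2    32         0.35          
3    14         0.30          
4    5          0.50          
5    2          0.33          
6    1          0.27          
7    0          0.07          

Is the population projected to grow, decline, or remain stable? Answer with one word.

lx = nx/n0 = nx/120: 1, 0.5, 0.26667…, 0.11667…, 0.04167…, 0.01667…, 0.00833…, 0
R0 = Σ lx·mx = 0 + 0.33 + 0.093333… + 0.035… + 0.020833… + 0.0055… + 0.00225… + 0 = 0.486917…
R0 < 1, so the population is declining.

declining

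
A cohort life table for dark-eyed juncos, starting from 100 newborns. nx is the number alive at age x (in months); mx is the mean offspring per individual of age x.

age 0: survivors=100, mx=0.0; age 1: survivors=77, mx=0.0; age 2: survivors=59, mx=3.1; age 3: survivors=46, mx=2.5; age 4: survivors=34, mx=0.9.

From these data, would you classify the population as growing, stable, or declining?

lx = nx/n0 = nx/100: 1, 0.77, 0.59, 0.46, 0.34
R0 = Σ lx·mx = 0 + 0 + 1.829 + 1.15 + 0.306 = 3.285
R0 > 1, so the population is growing.

growing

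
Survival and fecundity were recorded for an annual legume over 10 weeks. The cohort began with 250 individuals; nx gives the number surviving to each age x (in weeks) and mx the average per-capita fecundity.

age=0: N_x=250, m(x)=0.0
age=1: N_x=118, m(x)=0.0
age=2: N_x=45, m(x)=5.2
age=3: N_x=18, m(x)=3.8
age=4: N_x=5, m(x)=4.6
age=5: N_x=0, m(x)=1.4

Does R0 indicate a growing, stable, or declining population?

growing

lx = nx/n0 = nx/250: 1, 0.472, 0.18, 0.072, 0.02, 0
R0 = Σ lx·mx = 0 + 0 + 0.936 + 0.2736 + 0.092 + 0 = 1.3016
R0 > 1, so the population is growing.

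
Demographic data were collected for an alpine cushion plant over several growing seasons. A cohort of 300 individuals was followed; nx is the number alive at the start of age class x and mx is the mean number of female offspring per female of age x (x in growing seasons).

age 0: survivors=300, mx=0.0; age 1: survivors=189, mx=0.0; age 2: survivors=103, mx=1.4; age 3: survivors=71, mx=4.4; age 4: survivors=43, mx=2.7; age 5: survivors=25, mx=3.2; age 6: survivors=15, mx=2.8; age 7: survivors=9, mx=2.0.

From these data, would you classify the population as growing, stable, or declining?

growing

lx = nx/n0 = nx/300: 1, 0.63, 0.34333…, 0.23667…, 0.14333…, 0.08333…, 0.05, 0.03
R0 = Σ lx·mx = 0 + 0 + 0.480667… + 1.041333… + 0.387… + 0.266667… + 0.14 + 0.06 = 2.375667…
R0 > 1, so the population is growing.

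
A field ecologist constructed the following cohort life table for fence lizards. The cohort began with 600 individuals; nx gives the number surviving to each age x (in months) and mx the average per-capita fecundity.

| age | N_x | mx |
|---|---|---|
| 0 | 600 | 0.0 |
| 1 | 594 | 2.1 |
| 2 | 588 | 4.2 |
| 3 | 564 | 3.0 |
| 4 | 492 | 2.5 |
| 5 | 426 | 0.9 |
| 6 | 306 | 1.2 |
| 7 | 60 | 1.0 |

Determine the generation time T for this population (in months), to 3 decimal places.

lx = nx/n0 = nx/600: 1, 0.99, 0.98, 0.94, 0.82, 0.71, 0.51, 0.1
lx·mx: 0, 2.079, 4.116, 2.82, 2.05, 0.639, 0.612, 0.1 → R0 = 12.416
x·lx·mx: 0, 2.079, 8.232, 8.46, 8.2, 3.195, 3.672, 0.7 → Σ = 34.538
T = 34.538 / 12.416 = 2.781733… → 2.782

2.782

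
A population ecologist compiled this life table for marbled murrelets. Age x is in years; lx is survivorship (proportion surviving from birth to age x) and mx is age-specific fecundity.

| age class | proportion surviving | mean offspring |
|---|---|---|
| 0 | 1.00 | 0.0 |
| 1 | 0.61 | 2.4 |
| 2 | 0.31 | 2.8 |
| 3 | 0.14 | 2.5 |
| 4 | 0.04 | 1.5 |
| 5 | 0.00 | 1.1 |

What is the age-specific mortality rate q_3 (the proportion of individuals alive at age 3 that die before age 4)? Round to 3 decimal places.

q_3 = (l_3 − l_4) / l_3 = (0.14 − 0.04) / 0.14
     = 0.1 / 0.14 = 0.714286… → 0.714

0.714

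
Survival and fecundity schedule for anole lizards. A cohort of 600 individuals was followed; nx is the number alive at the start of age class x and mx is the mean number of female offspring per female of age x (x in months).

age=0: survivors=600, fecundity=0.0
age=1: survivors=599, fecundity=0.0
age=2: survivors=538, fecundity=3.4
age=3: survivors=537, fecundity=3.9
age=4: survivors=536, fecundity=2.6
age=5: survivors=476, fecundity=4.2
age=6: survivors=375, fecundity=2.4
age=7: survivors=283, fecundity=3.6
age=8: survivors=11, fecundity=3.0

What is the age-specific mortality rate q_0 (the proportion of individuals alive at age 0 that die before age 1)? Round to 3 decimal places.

0.002

lx = nx/n0 = nx/600: 1, 0.99833…, 0.89667…, 0.895, 0.89333…, 0.79333…, 0.625, 0.47167…, 0.01833…
q_0 = (l_0 − l_1) / l_0 = (1 − 0.998333…) / 1
     = 0.001667… / 1 = 0.001667… → 0.002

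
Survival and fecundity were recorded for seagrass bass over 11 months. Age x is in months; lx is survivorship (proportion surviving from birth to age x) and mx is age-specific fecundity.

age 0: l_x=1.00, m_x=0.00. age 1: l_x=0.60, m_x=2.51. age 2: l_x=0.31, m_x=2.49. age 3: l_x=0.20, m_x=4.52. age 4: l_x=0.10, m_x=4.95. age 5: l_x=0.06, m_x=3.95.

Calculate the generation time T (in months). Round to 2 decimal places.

lx·mx: 0, 1.506, 0.7719, 0.904, 0.495, 0.237 → R0 = 3.9139
x·lx·mx: 0, 1.506, 1.5438, 2.712, 1.98, 1.185 → Σ = 8.9268
T = 8.9268 / 3.9139 = 2.280794… → 2.28

2.28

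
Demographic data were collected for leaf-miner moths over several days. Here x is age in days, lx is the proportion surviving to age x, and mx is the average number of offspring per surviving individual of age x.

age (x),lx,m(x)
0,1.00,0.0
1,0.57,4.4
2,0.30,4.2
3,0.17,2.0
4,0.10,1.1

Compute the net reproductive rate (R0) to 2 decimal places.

4.22

lx·mx by age: 0, 2.508, 1.26, 0.34, 0.11
R0 = Σ lx·mx = 4.218 → 4.22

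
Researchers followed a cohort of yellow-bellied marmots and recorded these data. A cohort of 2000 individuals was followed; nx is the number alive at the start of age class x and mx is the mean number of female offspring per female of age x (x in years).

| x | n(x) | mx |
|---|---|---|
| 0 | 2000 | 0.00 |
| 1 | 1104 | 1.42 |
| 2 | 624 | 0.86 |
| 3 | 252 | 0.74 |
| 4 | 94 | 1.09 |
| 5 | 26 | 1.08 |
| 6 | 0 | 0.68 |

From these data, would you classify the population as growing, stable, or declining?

growing

lx = nx/n0 = nx/2000: 1, 0.552, 0.312, 0.126, 0.047, 0.013, 0
R0 = Σ lx·mx = 0 + 0.78384 + 0.26832 + 0.09324 + 0.05123 + 0.01404 + 0 = 1.21067
R0 > 1, so the population is growing.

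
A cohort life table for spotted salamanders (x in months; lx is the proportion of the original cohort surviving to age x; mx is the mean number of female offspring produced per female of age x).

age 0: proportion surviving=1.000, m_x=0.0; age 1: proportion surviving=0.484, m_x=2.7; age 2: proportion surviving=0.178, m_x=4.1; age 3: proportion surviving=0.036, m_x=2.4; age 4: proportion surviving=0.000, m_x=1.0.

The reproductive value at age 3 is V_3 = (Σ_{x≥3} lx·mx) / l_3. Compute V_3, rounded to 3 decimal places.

2.400

lx·mx for x ≥ 3: 0.0864, 0 → sum = 0.0864
V_3 = 0.0864 / l_3 = 0.0864 / 0.036 = 2.4 → 2.400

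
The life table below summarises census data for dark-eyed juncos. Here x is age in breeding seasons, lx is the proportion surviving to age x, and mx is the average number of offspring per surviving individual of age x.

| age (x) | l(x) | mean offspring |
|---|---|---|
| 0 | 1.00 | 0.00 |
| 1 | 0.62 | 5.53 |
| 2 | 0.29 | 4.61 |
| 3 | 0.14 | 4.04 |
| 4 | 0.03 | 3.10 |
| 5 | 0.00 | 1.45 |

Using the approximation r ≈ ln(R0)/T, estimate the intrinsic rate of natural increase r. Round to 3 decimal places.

R0 = Σ lx·mx = 0 + 3.4286 + 1.3369 + 0.5656 + 0.093 + 0 = 5.4241
Σ x·lx·mx = 8.1712; T = 8.1712/5.4241 = 1.50646…
r ≈ ln(R0)/T = ln(5.4241)/1.50646… = 1.1224… → 1.122

1.122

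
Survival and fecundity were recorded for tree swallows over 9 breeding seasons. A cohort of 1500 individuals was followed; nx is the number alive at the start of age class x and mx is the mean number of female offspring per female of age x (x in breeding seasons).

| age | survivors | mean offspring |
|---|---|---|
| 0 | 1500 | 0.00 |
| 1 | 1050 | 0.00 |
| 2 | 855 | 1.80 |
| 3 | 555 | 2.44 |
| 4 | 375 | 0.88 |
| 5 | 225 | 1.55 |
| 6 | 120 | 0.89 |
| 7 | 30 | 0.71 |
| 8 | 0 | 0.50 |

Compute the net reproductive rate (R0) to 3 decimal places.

2.467

lx = nx/n0 = nx/1500: 1, 0.7, 0.57, 0.37, 0.25, 0.15, 0.08, 0.02, 0
lx·mx by age: 0, 0, 1.026, 0.9028, 0.22, 0.2325, 0.0712, 0.0142, 0
R0 = Σ lx·mx = 2.4667 → 2.467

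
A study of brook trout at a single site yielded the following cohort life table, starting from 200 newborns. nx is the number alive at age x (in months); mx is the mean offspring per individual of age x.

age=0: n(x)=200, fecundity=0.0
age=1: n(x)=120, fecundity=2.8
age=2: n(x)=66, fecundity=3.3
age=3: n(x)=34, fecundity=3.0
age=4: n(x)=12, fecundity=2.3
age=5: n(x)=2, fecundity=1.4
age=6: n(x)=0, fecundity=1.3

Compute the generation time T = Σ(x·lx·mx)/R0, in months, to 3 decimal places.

1.752

lx = nx/n0 = nx/200: 1, 0.6, 0.33, 0.17, 0.06, 0.01, 0
lx·mx: 0, 1.68, 1.089, 0.51, 0.138, 0.014, 0 → R0 = 3.431
x·lx·mx: 0, 1.68, 2.178, 1.53, 0.552, 0.07, 0 → Σ = 6.01
T = 6.01 / 3.431 = 1.751676… → 1.752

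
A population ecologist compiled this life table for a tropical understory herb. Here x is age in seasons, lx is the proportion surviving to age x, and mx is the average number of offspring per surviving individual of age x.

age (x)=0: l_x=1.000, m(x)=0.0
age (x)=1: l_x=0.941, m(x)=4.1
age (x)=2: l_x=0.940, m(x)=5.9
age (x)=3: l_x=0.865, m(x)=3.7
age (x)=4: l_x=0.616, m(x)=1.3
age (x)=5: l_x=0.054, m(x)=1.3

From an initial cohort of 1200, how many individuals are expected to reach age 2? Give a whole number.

Expected survivors = N0 · l_2 = 1200 × 0.940 = 1128 → 1128

1128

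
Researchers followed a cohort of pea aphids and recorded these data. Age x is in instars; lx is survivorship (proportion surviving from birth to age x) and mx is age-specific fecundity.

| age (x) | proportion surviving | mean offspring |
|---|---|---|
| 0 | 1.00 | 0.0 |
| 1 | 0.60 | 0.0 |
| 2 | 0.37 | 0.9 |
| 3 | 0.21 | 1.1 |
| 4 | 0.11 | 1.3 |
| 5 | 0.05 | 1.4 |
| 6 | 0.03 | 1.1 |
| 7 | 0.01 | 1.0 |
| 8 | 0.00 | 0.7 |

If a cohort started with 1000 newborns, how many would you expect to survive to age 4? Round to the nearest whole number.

110

Expected survivors = N0 · l_4 = 1000 × 0.11 = 110 → 110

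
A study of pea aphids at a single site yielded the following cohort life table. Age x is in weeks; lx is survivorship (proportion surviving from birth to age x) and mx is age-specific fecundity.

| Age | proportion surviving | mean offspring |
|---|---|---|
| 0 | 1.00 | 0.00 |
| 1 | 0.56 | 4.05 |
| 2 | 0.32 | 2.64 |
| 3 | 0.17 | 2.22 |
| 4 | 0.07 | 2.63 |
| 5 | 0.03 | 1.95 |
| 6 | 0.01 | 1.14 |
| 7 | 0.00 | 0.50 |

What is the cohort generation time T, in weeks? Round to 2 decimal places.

lx·mx: 0, 2.268, 0.8448, 0.3774, 0.1841, 0.0585, 0.0114, 0 → R0 = 3.7442
x·lx·mx: 0, 2.268, 1.6896, 1.1322, 0.7364, 0.2925, 0.0684, 0 → Σ = 6.1871
T = 6.1871 / 3.7442 = 1.652449… → 1.65

1.65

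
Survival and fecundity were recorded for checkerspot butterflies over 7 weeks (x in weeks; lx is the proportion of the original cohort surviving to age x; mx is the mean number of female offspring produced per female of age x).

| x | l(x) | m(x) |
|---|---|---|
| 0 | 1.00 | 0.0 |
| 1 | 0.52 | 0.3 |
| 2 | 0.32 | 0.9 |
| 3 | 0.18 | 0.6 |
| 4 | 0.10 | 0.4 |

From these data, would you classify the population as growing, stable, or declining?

R0 = Σ lx·mx = 0 + 0.156 + 0.288 + 0.108 + 0.04 = 0.592
R0 < 1, so the population is declining.

declining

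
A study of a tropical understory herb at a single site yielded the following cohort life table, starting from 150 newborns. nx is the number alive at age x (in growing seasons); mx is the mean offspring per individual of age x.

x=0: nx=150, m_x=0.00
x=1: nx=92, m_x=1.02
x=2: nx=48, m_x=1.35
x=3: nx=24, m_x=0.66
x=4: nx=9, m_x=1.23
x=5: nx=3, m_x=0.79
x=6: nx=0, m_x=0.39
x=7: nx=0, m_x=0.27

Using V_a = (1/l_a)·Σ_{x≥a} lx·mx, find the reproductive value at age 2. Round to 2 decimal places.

lx = nx/n0 = nx/150: 1, 0.61333…, 0.32, 0.16, 0.06, 0.02, 0, 0
lx·mx for x ≥ 2: 0.432, 0.1056, 0.0738, 0.0158, 0, 0 → sum = 0.6272
V_2 = 0.6272 / l_2 = 0.6272 / 0.32 = 1.96 → 1.96

1.96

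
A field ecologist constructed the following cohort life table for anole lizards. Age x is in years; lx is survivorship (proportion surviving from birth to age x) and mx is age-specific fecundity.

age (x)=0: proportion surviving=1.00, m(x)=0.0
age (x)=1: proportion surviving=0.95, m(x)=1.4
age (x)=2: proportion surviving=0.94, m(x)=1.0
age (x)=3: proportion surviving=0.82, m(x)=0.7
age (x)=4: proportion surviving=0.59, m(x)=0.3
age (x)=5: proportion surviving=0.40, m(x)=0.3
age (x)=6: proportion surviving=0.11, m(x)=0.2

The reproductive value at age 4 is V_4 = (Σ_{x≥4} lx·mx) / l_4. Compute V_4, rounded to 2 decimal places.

0.54

lx·mx for x ≥ 4: 0.177, 0.12, 0.022 → sum = 0.319
V_4 = 0.319 / l_4 = 0.319 / 0.59 = 0.540678… → 0.54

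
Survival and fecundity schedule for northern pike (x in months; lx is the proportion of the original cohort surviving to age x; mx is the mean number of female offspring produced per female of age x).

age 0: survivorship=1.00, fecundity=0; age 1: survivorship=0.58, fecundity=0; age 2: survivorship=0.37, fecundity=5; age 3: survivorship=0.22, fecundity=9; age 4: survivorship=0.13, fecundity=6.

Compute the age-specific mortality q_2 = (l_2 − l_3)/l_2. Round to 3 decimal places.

0.405

q_2 = (l_2 − l_3) / l_2 = (0.37 − 0.22) / 0.37
     = 0.15 / 0.37 = 0.405405… → 0.405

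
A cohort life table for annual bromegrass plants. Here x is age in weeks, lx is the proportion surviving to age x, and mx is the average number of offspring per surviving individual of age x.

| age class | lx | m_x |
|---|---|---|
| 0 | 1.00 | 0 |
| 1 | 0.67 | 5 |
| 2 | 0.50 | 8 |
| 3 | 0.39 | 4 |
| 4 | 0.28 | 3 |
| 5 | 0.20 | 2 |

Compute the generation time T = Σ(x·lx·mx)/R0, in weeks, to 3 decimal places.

2.107

lx·mx: 0, 3.35, 4, 1.56, 0.84, 0.4 → R0 = 10.15
x·lx·mx: 0, 3.35, 8, 4.68, 3.36, 2 → Σ = 21.39
T = 21.39 / 10.15 = 2.107389… → 2.107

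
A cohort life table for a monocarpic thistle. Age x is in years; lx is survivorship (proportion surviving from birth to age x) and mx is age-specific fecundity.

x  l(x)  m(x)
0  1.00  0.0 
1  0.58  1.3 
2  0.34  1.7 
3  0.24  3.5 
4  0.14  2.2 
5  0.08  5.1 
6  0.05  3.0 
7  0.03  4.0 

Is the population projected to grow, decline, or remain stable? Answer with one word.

R0 = Σ lx·mx = 0 + 0.754 + 0.578 + 0.84 + 0.308 + 0.408 + 0.15 + 0.12 = 3.158
R0 > 1, so the population is growing.

growing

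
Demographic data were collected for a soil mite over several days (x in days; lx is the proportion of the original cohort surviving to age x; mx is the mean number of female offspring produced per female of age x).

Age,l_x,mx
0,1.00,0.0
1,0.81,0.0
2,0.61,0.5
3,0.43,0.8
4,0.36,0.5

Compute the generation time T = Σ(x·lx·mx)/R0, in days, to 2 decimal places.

lx·mx: 0, 0, 0.305, 0.344, 0.18 → R0 = 0.829
x·lx·mx: 0, 0, 0.61, 1.032, 0.72 → Σ = 2.362
T = 2.362 / 0.829 = 2.849216… → 2.85

2.85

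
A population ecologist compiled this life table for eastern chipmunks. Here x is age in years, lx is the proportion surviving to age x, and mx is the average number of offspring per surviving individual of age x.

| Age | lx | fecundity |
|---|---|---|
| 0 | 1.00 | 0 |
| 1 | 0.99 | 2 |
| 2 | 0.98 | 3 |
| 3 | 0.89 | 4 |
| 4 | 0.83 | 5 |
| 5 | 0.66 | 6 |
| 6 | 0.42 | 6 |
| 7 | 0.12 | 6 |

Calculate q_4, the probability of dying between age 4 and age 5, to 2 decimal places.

q_4 = (l_4 − l_5) / l_4 = (0.83 − 0.66) / 0.83
     = 0.17 / 0.83 = 0.204819… → 0.20

0.20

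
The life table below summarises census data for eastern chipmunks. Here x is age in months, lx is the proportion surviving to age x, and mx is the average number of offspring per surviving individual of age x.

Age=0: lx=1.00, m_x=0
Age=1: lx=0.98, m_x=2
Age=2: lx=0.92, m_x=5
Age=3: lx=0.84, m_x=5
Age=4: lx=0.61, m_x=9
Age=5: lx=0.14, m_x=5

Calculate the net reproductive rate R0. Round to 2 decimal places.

lx·mx by age: 0, 1.96, 4.6, 4.2, 5.49, 0.7
R0 = Σ lx·mx = 16.95 → 16.95

16.95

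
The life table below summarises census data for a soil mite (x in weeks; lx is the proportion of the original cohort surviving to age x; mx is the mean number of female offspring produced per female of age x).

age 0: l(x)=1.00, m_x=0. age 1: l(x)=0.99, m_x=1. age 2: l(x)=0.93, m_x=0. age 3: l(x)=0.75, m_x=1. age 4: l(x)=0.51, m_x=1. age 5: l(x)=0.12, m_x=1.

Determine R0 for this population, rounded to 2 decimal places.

2.37

lx·mx by age: 0, 0.99, 0, 0.75, 0.51, 0.12
R0 = Σ lx·mx = 2.37 → 2.37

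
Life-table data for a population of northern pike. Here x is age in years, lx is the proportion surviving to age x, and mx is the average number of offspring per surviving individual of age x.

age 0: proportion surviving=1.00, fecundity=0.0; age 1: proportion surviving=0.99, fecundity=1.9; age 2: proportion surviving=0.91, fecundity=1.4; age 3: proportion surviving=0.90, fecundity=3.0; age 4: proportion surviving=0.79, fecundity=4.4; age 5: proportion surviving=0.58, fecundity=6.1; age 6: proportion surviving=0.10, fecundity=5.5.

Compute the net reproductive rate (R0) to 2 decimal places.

lx·mx by age: 0, 1.881, 1.274, 2.7, 3.476, 3.538, 0.55
R0 = Σ lx·mx = 13.419 → 13.42

13.42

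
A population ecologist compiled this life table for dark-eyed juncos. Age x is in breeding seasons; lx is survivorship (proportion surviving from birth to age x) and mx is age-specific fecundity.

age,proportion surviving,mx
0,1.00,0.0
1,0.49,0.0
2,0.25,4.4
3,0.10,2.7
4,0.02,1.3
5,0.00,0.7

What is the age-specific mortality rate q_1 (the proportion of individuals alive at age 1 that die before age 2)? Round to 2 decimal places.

0.49

q_1 = (l_1 − l_2) / l_1 = (0.49 − 0.25) / 0.49
     = 0.24 / 0.49 = 0.489796… → 0.49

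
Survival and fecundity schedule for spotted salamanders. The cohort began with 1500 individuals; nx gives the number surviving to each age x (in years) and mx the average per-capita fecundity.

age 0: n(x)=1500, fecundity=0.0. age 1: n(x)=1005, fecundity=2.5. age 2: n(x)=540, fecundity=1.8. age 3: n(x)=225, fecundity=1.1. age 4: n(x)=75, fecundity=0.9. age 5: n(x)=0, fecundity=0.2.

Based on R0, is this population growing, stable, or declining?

growing

lx = nx/n0 = nx/1500: 1, 0.67, 0.36, 0.15, 0.05, 0
R0 = Σ lx·mx = 0 + 1.675 + 0.648 + 0.165 + 0.045 + 0 = 2.533
R0 > 1, so the population is growing.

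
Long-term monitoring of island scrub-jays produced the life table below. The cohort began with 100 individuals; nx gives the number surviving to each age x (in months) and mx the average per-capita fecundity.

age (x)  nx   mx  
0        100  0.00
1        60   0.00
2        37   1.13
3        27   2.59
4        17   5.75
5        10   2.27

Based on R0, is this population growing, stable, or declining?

lx = nx/n0 = nx/100: 1, 0.6, 0.37, 0.27, 0.17, 0.1
R0 = Σ lx·mx = 0 + 0 + 0.4181 + 0.6993 + 0.9775 + 0.227 = 2.3219
R0 > 1, so the population is growing.

growing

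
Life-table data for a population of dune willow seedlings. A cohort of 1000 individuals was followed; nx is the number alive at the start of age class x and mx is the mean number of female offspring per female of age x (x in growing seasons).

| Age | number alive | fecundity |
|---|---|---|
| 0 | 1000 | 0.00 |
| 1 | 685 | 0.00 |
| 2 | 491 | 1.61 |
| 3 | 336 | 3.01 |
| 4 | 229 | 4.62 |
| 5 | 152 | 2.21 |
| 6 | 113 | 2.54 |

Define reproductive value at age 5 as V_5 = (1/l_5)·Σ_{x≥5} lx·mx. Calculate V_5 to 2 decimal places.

lx = nx/n0 = nx/1000: 1, 0.685, 0.491, 0.336, 0.229, 0.152, 0.113
lx·mx for x ≥ 5: 0.33592, 0.28702 → sum = 0.62294
V_5 = 0.62294 / l_5 = 0.62294 / 0.152 = 4.098289… → 4.10

4.10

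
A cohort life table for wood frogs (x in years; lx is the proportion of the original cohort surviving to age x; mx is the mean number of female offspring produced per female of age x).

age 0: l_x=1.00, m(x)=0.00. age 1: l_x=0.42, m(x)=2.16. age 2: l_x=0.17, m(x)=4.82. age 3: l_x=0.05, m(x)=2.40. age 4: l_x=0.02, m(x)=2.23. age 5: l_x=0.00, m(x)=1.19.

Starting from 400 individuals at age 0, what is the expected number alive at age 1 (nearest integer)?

168

Expected survivors = N0 · l_1 = 400 × 0.42 = 168 → 168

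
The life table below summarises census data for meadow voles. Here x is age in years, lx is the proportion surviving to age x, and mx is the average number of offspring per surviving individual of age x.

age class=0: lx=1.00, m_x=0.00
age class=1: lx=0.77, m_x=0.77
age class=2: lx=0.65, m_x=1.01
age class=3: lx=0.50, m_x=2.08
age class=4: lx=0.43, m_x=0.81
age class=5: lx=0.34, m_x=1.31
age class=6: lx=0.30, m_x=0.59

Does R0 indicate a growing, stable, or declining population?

R0 = Σ lx·mx = 0 + 0.5929 + 0.6565 + 1.04 + 0.3483 + 0.4454 + 0.177 = 3.2601
R0 > 1, so the population is growing.

growing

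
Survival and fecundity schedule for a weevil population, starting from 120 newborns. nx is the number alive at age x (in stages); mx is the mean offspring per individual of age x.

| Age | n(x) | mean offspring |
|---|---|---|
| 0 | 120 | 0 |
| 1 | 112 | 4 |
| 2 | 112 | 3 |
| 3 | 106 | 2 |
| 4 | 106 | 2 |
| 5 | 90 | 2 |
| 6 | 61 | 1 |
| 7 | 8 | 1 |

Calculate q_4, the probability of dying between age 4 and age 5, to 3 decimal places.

0.151

lx = nx/n0 = nx/120: 1, 0.93333…, 0.93333…, 0.88333…, 0.88333…, 0.75, 0.50833…, 0.06667…
q_4 = (l_4 − l_5) / l_4 = (0.883333… − 0.75) / 0.883333…
     = 0.133333… / 0.883333… = 0.150943… → 0.151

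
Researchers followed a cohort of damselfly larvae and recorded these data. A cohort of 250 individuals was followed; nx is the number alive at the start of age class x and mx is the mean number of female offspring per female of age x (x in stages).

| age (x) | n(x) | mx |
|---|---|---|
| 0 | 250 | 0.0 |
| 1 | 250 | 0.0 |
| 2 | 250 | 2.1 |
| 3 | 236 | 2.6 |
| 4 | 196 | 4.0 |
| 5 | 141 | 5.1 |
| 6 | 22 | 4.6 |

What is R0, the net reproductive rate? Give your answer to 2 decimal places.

lx = nx/n0 = nx/250: 1, 1, 1, 0.944, 0.784, 0.564, 0.088
lx·mx by age: 0, 0, 2.1, 2.4544, 3.136, 2.8764, 0.4048
R0 = Σ lx·mx = 10.9716 → 10.97

10.97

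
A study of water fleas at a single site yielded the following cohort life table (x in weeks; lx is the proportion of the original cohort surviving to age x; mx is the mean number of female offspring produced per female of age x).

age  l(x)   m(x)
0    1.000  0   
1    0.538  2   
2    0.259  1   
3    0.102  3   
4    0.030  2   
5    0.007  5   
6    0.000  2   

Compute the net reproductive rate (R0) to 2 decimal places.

1.74

lx·mx by age: 0, 1.076, 0.259, 0.306, 0.06, 0.035, 0
R0 = Σ lx·mx = 1.736 → 1.74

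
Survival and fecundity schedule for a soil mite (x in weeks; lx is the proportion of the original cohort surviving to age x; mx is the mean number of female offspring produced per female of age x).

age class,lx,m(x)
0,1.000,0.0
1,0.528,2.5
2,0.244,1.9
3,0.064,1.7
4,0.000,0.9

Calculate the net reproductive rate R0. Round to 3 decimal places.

1.892

lx·mx by age: 0, 1.32, 0.4636, 0.1088, 0
R0 = Σ lx·mx = 1.8924 → 1.892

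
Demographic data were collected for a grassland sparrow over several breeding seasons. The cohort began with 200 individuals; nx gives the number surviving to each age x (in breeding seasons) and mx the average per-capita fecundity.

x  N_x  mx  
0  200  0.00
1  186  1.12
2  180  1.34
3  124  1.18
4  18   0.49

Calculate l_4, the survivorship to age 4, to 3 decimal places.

l_4 = n_4/n_0 = 18/200 = 0.09 → 0.090

0.090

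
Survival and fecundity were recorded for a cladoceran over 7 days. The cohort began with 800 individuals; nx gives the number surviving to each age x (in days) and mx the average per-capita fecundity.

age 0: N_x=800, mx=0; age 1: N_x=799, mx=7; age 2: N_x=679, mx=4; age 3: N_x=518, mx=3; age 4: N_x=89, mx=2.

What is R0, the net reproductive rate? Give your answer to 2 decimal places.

12.55

lx = nx/n0 = nx/800: 1, 0.99875, 0.84875, 0.6475, 0.11125
lx·mx by age: 0, 6.99125, 3.395, 1.9425, 0.2225
R0 = Σ lx·mx = 12.55125 → 12.55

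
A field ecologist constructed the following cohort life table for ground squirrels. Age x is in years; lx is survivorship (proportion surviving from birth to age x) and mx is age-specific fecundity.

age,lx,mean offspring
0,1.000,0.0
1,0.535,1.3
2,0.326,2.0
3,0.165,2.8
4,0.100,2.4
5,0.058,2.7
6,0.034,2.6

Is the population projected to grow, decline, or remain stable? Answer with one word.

R0 = Σ lx·mx = 0 + 0.6955 + 0.652 + 0.462 + 0.24 + 0.1566 + 0.0884 = 2.2945
R0 > 1, so the population is growing.

growing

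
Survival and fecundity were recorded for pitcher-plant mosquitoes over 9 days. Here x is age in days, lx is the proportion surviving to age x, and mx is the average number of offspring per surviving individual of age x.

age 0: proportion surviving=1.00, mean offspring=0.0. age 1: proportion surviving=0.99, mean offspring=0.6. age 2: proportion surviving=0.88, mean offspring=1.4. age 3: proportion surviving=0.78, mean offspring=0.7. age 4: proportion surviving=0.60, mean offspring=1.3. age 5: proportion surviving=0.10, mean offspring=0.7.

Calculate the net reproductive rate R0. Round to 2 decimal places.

lx·mx by age: 0, 0.594, 1.232, 0.546, 0.78, 0.07
R0 = Σ lx·mx = 3.222 → 3.22

3.22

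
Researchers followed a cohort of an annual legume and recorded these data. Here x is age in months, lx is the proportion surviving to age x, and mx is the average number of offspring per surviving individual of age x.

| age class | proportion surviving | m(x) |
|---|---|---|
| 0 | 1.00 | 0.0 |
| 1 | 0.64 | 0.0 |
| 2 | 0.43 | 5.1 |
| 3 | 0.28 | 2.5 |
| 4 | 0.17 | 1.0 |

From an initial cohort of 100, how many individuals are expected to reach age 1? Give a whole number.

Expected survivors = N0 · l_1 = 100 × 0.64 = 64 → 64

64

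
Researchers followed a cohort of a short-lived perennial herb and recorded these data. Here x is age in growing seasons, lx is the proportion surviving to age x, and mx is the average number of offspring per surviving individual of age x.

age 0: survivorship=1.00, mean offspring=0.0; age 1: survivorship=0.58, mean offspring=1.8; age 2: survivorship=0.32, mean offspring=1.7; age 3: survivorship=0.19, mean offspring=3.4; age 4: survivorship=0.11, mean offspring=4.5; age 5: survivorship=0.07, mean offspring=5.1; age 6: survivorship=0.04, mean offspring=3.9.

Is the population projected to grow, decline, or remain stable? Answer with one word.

R0 = Σ lx·mx = 0 + 1.044 + 0.544 + 0.646 + 0.495 + 0.357 + 0.156 = 3.242
R0 > 1, so the population is growing.

growing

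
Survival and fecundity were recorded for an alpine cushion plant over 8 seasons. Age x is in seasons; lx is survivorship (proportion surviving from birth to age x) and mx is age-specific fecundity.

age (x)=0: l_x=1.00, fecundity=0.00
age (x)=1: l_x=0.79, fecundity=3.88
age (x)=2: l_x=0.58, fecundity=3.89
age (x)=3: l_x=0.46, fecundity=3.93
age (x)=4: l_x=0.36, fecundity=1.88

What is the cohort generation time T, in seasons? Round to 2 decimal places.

lx·mx: 0, 3.0652, 2.2562, 1.8078, 0.6768 → R0 = 7.806
x·lx·mx: 0, 3.0652, 4.5124, 5.4234, 2.7072 → Σ = 15.7082
T = 15.7082 / 7.806 = 2.012324… → 2.01

2.01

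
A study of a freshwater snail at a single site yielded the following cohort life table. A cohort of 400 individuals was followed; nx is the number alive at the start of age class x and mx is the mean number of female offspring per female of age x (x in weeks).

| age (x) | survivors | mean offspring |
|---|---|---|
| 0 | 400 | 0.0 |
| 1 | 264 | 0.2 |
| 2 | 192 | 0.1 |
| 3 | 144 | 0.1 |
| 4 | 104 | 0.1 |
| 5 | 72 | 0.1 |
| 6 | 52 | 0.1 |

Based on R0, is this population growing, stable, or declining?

declining

lx = nx/n0 = nx/400: 1, 0.66, 0.48, 0.36, 0.26, 0.18, 0.13
R0 = Σ lx·mx = 0 + 0.132 + 0.048 + 0.036 + 0.026 + 0.018 + 0.013 = 0.273
R0 < 1, so the population is declining.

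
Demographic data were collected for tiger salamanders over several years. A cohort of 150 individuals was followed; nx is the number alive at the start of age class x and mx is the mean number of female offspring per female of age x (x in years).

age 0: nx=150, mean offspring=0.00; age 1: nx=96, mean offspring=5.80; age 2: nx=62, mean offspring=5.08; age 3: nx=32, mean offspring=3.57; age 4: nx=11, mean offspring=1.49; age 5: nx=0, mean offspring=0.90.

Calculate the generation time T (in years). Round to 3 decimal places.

lx = nx/n0 = nx/150: 1, 0.64, 0.41333…, 0.21333…, 0.07333…, 0
lx·mx: 0, 3.712, 2.099733…, 0.7616…, 0.109267…, 0 → R0 = 6.6826…
x·lx·mx: 0, 3.712, 4.199467…, 2.2848…, 0.437067…, 0 → Σ = 10.633333…
T = 10.633333… / 6.6826… = 1.591197… → 1.591

1.591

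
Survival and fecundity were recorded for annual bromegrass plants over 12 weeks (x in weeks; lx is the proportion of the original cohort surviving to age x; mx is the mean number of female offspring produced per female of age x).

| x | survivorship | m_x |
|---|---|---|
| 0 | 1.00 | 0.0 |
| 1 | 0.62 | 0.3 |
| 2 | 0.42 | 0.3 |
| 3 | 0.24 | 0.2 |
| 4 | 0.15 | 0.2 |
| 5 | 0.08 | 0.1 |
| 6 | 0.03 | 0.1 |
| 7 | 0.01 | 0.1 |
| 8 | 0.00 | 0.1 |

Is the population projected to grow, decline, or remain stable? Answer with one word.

R0 = Σ lx·mx = 0 + 0.186 + 0.126 + 0.048 + 0.03 + 0.008 + 0.003 + 0.001 + 0 = 0.402
R0 < 1, so the population is declining.

declining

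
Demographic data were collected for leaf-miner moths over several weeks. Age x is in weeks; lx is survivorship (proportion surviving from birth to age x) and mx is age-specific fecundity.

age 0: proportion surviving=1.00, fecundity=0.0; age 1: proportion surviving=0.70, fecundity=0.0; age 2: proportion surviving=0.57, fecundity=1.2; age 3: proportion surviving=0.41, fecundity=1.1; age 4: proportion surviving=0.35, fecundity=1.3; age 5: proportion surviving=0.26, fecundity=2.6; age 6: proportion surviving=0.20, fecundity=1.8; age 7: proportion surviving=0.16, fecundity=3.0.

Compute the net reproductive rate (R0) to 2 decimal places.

3.11

lx·mx by age: 0, 0, 0.684, 0.451, 0.455, 0.676, 0.36, 0.48
R0 = Σ lx·mx = 3.106 → 3.11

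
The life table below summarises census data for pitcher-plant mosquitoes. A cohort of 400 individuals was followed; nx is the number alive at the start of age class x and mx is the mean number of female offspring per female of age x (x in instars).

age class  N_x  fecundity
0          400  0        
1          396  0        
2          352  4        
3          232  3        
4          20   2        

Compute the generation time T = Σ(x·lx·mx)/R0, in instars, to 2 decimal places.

lx = nx/n0 = nx/400: 1, 0.99, 0.88, 0.58, 0.05
lx·mx: 0, 0, 3.52, 1.74, 0.1 → R0 = 5.36
x·lx·mx: 0, 0, 7.04, 5.22, 0.4 → Σ = 12.66
T = 12.66 / 5.36 = 2.36194… → 2.36

2.36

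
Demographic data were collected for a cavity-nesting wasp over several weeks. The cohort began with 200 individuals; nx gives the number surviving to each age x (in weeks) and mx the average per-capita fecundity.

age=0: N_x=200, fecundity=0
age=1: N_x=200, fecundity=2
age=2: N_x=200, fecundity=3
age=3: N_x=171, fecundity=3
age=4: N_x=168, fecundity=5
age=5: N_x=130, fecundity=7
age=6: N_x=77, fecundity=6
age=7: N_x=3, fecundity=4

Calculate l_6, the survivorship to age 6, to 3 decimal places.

l_6 = n_6/n_0 = 77/200 = 0.385 → 0.385

0.385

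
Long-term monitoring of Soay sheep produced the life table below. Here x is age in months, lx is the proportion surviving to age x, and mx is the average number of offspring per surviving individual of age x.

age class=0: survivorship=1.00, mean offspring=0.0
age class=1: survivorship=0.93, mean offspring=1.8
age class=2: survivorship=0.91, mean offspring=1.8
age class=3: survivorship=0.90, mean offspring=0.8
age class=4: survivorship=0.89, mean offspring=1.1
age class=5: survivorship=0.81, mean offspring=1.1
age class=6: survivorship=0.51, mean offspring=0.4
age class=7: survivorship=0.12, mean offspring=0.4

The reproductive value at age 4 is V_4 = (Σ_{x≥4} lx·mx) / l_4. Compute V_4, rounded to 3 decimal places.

lx·mx for x ≥ 4: 0.979, 0.891, 0.204, 0.048 → sum = 2.122
V_4 = 2.122 / l_4 = 2.122 / 0.89 = 2.38427… → 2.384

2.384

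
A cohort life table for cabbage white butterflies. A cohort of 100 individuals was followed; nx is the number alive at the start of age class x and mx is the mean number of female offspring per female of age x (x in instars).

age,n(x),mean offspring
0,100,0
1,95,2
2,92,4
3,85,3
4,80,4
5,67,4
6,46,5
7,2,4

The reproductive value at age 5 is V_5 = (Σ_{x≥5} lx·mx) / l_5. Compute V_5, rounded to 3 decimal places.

7.552

lx = nx/n0 = nx/100: 1, 0.95, 0.92, 0.85, 0.8, 0.67, 0.46, 0.02
lx·mx for x ≥ 5: 2.68, 2.3, 0.08 → sum = 5.06
V_5 = 5.06 / l_5 = 5.06 / 0.67 = 7.552239… → 7.552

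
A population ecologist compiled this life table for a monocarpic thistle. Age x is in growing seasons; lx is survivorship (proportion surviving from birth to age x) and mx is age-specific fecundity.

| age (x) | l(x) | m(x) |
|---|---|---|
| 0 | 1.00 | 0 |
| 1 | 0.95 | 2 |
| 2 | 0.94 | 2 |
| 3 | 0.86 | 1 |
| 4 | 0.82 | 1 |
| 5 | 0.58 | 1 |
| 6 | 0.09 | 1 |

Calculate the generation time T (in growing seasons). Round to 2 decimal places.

lx·mx: 0, 1.9, 1.88, 0.86, 0.82, 0.58, 0.09 → R0 = 6.13
x·lx·mx: 0, 1.9, 3.76, 2.58, 3.28, 2.9, 0.54 → Σ = 14.96
T = 14.96 / 6.13 = 2.440457… → 2.44

2.44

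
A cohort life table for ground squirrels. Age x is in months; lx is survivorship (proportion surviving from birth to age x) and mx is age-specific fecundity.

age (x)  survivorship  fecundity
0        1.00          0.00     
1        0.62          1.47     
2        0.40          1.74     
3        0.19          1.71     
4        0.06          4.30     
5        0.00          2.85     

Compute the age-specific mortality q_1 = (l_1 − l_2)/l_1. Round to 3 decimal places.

0.355

q_1 = (l_1 − l_2) / l_1 = (0.62 − 0.4) / 0.62
     = 0.22 / 0.62 = 0.354839… → 0.355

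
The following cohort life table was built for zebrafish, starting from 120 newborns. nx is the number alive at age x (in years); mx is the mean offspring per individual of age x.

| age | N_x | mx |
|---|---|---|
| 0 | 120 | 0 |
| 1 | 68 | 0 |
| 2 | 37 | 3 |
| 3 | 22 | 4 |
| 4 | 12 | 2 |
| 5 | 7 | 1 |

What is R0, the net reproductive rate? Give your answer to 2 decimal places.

lx = nx/n0 = nx/120: 1, 0.56667…, 0.30833…, 0.18333…, 0.1, 0.05833…
lx·mx by age: 0, 0, 0.925…, 0.733333…, 0.2, 0.058333…
R0 = Σ lx·mx = 1.916667… → 1.92

1.92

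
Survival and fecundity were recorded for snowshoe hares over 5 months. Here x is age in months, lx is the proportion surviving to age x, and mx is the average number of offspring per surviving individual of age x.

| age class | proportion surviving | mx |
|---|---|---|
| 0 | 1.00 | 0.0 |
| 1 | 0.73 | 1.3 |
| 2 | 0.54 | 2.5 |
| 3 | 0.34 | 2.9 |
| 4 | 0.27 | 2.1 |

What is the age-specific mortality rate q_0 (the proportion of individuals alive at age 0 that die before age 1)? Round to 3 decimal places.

0.270

q_0 = (l_0 − l_1) / l_0 = (1 − 0.73) / 1
     = 0.27 / 1 = 0.27 → 0.270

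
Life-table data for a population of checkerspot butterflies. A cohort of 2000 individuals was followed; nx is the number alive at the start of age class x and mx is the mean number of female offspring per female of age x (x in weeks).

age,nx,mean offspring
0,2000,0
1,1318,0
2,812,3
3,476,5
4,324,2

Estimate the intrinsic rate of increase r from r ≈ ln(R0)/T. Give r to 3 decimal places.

lx = nx/n0 = nx/2000: 1, 0.659, 0.406, 0.238, 0.162
R0 = Σ lx·mx = 0 + 0 + 1.218 + 1.19 + 0.324 = 2.732
Σ x·lx·mx = 7.302; T = 7.302/2.732 = 2.67277…
r ≈ ln(R0)/T = ln(2.732)/2.67277… = 0.37603… → 0.376

0.376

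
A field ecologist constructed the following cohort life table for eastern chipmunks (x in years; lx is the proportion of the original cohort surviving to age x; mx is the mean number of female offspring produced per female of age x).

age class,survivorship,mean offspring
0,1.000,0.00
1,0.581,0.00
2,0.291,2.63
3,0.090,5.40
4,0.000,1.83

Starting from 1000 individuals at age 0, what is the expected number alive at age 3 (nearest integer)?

Expected survivors = N0 · l_3 = 1000 × 0.090 = 90 → 90

90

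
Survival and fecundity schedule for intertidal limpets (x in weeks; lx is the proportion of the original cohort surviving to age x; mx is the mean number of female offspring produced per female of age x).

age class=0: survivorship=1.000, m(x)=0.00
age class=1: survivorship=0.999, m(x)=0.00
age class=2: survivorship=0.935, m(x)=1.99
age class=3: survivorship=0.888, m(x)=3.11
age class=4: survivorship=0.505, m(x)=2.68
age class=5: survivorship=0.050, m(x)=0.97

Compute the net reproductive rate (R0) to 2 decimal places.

6.02

lx·mx by age: 0, 0, 1.86065, 2.76168, 1.3534, 0.0485
R0 = Σ lx·mx = 6.02423 → 6.02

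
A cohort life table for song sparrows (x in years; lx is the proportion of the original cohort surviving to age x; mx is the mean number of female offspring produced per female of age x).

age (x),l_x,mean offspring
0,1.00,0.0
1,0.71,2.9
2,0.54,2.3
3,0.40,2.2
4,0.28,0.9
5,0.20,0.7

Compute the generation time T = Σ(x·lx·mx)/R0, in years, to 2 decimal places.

1.94

lx·mx: 0, 2.059, 1.242, 0.88, 0.252, 0.14 → R0 = 4.573
x·lx·mx: 0, 2.059, 2.484, 2.64, 1.008, 0.7 → Σ = 8.891
T = 8.891 / 4.573 = 1.944238… → 1.94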